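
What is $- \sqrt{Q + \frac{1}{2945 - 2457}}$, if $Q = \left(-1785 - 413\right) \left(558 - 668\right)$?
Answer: $- \frac{3 \sqrt{1599401578}}{244} \approx -491.71$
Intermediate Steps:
$Q = 241780$ ($Q = \left(-2198\right) \left(-110\right) = 241780$)
$- \sqrt{Q + \frac{1}{2945 - 2457}} = - \sqrt{241780 + \frac{1}{2945 - 2457}} = - \sqrt{241780 + \frac{1}{488}} = - \sqrt{\frac{117988641}{488}} = - \frac{3 \sqrt{1599401578}}{244}$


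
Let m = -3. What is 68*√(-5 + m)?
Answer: 136*I*√2 ≈ 192.33*I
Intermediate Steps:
68*√(-5 + m) = 68*√(-5 - 3) = 68*√(-8) = 68*(2*I*√2) = 136*I*√2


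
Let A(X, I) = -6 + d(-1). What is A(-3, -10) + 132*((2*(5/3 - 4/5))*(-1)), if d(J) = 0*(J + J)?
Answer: -1174/5 ≈ -234.80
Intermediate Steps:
d(J) = 0 (d(J) = 0*(2*J) = 0)
A(X, I) = -6 (A(X, I) = -6 + 0 = -6)
A(-3, -10) + 132*((2*(5/3 - 4/5))*(-1)) = -6 + 132*((2*(5/3 - 4/5))*(-1)) = -6 + 132*((2*(5*(⅓) - 4*⅕))*(-1)) = -6 + 132*((2*(5/3 - ⅘))*(-1)) = -6 + 132*((2*(13/15))*(-1)) = -6 + 132*((26/15)*(-1)) = -6 + 132*(-26/15) = -6 - 1144/5 = -1174/5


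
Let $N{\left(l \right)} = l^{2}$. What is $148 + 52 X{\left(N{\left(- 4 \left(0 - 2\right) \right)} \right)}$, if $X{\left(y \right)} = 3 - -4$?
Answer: $512$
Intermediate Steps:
$X{\left(y \right)} = 7$ ($X{\left(y \right)} = 3 + 4 = 7$)
$148 + 52 X{\left(N{\left(- 4 \left(0 - 2\right) \right)} \right)} = 148 + 52 \cdot 7 = 148 + 364 = 512$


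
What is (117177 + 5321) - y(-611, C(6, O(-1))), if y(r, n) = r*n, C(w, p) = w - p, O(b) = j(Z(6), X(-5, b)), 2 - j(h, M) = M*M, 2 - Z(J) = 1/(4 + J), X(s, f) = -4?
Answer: 134718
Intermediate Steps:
Z(J) = 2 - 1/(4 + J)
j(h, M) = 2 - M² (j(h, M) = 2 - M*M = 2 - M²)
O(b) = -14 (O(b) = 2 - 1*(-4)² = 2 - 1*16 = 2 - 16 = -14)
y(r, n) = n*r
(117177 + 5321) - y(-611, C(6, O(-1))) = (117177 + 5321) - (6 - 1*(-14))*(-611) = 122498 - (6 + 14)*(-611) = 122498 - 20*(-611) = 122498 - 1*(-12220) = 122498 + 12220 = 134718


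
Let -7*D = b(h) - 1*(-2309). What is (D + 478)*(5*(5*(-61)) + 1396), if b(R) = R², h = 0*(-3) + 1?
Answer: -19092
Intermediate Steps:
h = 1 (h = 0 + 1 = 1)
D = -330 (D = -(1² - 1*(-2309))/7 = -(1 + 2309)/7 = -⅐*2310 = -330)
(D + 478)*(5*(5*(-61)) + 1396) = (-330 + 478)*(5*(5*(-61)) + 1396) = 148*(5*(-305) + 1396) = 148*(-1525 + 1396) = 148*(-129) = -19092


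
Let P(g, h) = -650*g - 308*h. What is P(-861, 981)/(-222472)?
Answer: -128751/111236 ≈ -1.1575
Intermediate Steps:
P(-861, 981)/(-222472) = (-650*(-861) - 308*981)/(-222472) = (559650 - 302148)*(-1/222472) = 257502*(-1/222472) = -128751/111236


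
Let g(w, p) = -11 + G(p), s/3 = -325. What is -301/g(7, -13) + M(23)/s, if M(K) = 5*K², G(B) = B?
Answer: 5111/520 ≈ 9.8288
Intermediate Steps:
s = -975 (s = 3*(-325) = -975)
g(w, p) = -11 + p
-301/g(7, -13) + M(23)/s = -301/(-11 - 13) + (5*23²)/(-975) = -301/(-24) + (5*529)*(-1/975) = -301*(-1/24) + 2645*(-1/975) = 301/24 - 529/195 = 5111/520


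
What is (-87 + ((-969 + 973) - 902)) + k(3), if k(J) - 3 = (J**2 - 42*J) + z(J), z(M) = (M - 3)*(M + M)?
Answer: -1099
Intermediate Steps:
z(M) = 2*M*(-3 + M) (z(M) = (-3 + M)*(2*M) = 2*M*(-3 + M))
k(J) = 3 + J**2 - 42*J + 2*J*(-3 + J) (k(J) = 3 + ((J**2 - 42*J) + 2*J*(-3 + J)) = 3 + (J**2 - 42*J + 2*J*(-3 + J)) = 3 + J**2 - 42*J + 2*J*(-3 + J))
(-87 + ((-969 + 973) - 902)) + k(3) = (-87 + ((-969 + 973) - 902)) + (3 - 48*3 + 3*3**2) = (-87 + (4 - 902)) + (3 - 144 + 3*9) = (-87 - 898) + (3 - 144 + 27) = -985 - 114 = -1099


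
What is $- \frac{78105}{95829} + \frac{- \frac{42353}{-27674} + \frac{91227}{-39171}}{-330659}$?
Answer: $- \frac{3110655983908674235}{3816553812281645666} \approx -0.81504$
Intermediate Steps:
$- \frac{78105}{95829} + \frac{- \frac{42353}{-27674} + \frac{91227}{-39171}}{-330659} = \left(-78105\right) \frac{1}{95829} + \left(\left(-42353\right) \left(- \frac{1}{27674}\right) + 91227 \left(- \frac{1}{39171}\right)\right) \left(- \frac{1}{330659}\right) = - \frac{26035}{31943} + \left(\frac{42353}{27674} - \frac{30409}{13057}\right) \left(- \frac{1}{330659}\right) = - \frac{26035}{31943} - - \frac{288535545}{119480130616462} = - \frac{26035}{31943} + \frac{288535545}{119480130616462} = - \frac{3110655983908674235}{3816553812281645666}$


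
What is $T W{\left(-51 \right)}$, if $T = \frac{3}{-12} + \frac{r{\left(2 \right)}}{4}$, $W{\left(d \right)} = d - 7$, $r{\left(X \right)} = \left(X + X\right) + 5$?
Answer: $-116$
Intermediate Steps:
$r{\left(X \right)} = 5 + 2 X$ ($r{\left(X \right)} = 2 X + 5 = 5 + 2 X$)
$W{\left(d \right)} = -7 + d$
$T = 2$ ($T = \frac{3}{-12} + \frac{5 + 2 \cdot 2}{4} = 3 \left(- \frac{1}{12}\right) + \left(5 + 4\right) \frac{1}{4} = - \frac{1}{4} + 9 \cdot \frac{1}{4} = - \frac{1}{4} + \frac{9}{4} = 2$)
$T W{\left(-51 \right)} = 2 \left(-7 - 51\right) = 2 \left(-58\right) = -116$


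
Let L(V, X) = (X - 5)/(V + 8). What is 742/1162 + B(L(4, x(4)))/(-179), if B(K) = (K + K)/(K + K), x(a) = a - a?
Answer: 9404/14857 ≈ 0.63297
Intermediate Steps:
x(a) = 0
L(V, X) = (-5 + X)/(8 + V)
B(K) = 1 (B(K) = (2*K)/((2*K)) = (2*K)*(1/(2*K)) = 1)
742/1162 + B(L(4, x(4)))/(-179) = 742/1162 + 1/(-179) = 742*(1/1162) + 1*(-1/179) = 53/83 - 1/179 = 9404/14857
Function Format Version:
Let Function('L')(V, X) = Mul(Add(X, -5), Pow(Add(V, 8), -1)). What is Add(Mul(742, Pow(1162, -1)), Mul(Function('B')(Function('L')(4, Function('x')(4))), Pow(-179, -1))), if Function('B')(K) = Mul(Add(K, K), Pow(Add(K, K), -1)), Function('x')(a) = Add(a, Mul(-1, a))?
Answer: Rational(9404, 14857) ≈ 0.63297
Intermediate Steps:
Function('x')(a) = 0
Function('L')(V, X) = Mul(Pow(Add(8, V), -1), Add(-5, X)) (Function('L')(V, X) = Mul(Add(-5, X), Pow(Add(8, V), -1)) = Mul(Pow(Add(8, V), -1), Add(-5, X)))
Function('B')(K) = 1 (Function('B')(K) = Mul(Mul(2, K), Pow(Mul(2, K), -1)) = Mul(Mul(2, K), Mul(Rational(1, 2), Pow(K, -1))) = 1)
Add(Mul(742, Pow(1162, -1)), Mul(Function('B')(Function('L')(4, Function('x')(4))), Pow(-179, -1))) = Add(Mul(742, Pow(1162, -1)), Mul(1, Pow(-179, -1))) = Add(Mul(742, Rational(1, 1162)), Mul(1, Rational(-1, 179))) = Add(Rational(53, 83), Rational(-1, 179)) = Rational(9404, 14857)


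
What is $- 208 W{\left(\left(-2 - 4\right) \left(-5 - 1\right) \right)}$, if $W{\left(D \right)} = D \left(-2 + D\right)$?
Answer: $-254592$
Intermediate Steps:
$- 208 W{\left(\left(-2 - 4\right) \left(-5 - 1\right) \right)} = - 208 \left(-2 - 4\right) \left(-5 - 1\right) \left(-2 + \left(-2 - 4\right) \left(-5 - 1\right)\right) = - 208 \left(-6\right) \left(-6\right) \left(-2 - -36\right) = - 208 \cdot 36 \left(-2 + 36\right) = - 208 \cdot 36 \cdot 34 = \left(-208\right) 1224 = -254592$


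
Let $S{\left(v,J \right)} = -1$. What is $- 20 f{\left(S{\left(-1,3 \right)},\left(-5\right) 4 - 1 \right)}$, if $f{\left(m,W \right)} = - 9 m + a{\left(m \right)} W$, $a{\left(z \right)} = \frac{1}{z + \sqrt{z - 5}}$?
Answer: $-240 - 60 i \sqrt{6} \approx -240.0 - 146.97 i$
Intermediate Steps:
$a{\left(z \right)} = \frac{1}{z + \sqrt{-5 + z}}$
$f{\left(m,W \right)} = - 9 m + \frac{W}{m + \sqrt{-5 + m}}$
$- 20 f{\left(S{\left(-1,3 \right)},\left(-5\right) 4 - 1 \right)} = - 20 \left(\left(-9\right) \left(-1\right) + \frac{\left(-5\right) 4 - 1}{-1 + \sqrt{-5 - 1}}\right) = - 20 \left(9 + \frac{-20 - 1}{-1 + \sqrt{-6}}\right) = - 20 \left(9 - \frac{21}{-1 + i \sqrt{6}}\right) = -180 + \frac{420}{-1 + i \sqrt{6}}$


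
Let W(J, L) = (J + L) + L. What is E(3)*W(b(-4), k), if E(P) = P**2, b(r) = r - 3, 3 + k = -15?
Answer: -387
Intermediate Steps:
k = -18 (k = -3 - 15 = -18)
b(r) = -3 + r
W(J, L) = J + 2*L
E(3)*W(b(-4), k) = 3**2*((-3 - 4) + 2*(-18)) = 9*(-7 - 36) = 9*(-43) = -387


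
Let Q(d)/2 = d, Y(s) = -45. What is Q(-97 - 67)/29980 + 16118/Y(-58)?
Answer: -4832324/13491 ≈ -358.19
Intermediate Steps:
Q(d) = 2*d
Q(-97 - 67)/29980 + 16118/Y(-58) = (2*(-97 - 67))/29980 + 16118/(-45) = (2*(-164))*(1/29980) + 16118*(-1/45) = -328*1/29980 - 16118/45 = -82/7495 - 16118/45 = -4832324/13491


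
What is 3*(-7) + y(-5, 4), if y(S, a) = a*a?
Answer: -5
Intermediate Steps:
y(S, a) = a²
3*(-7) + y(-5, 4) = 3*(-7) + 4² = -21 + 16 = -5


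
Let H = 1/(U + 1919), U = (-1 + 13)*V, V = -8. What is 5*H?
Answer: 5/1823 ≈ 0.0027427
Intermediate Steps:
U = -96 (U = (-1 + 13)*(-8) = 12*(-8) = -96)
H = 1/1823 (H = 1/(-96 + 1919) = 1/1823 ≈ 0.00054855)
5*H = 5*(1/1823) = 5/1823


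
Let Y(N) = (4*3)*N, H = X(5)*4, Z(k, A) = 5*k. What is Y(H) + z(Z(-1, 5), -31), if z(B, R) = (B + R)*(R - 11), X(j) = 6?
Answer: 1800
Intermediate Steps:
z(B, R) = (-11 + R)*(B + R) (z(B, R) = (B + R)*(-11 + R) = (-11 + R)*(B + R))
H = 24 (H = 6*4 = 24)
Y(N) = 12*N
Y(H) + z(Z(-1, 5), -31) = 12*24 + ((-31)² - 55*(-1) - 11*(-31) + (5*(-1))*(-31)) = 288 + (961 - 11*(-5) + 341 - 5*(-31)) = 288 + (961 + 55 + 341 + 155) = 288 + 1512 = 1800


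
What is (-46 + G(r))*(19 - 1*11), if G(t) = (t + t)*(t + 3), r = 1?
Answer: -304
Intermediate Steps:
G(t) = 2*t*(3 + t) (G(t) = (2*t)*(3 + t) = 2*t*(3 + t))
(-46 + G(r))*(19 - 1*11) = (-46 + 2*1*(3 + 1))*(19 - 1*11) = (-46 + 2*1*4)*(19 - 11) = (-46 + 8)*8 = -38*8 = -304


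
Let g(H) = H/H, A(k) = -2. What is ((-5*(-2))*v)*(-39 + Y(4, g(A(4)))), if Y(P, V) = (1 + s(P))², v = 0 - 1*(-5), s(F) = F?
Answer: -700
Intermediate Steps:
g(H) = 1
v = 5 (v = 0 + 5 = 5)
Y(P, V) = (1 + P)²
((-5*(-2))*v)*(-39 + Y(4, g(A(4)))) = (-5*(-2)*5)*(-39 + (1 + 4)²) = (10*5)*(-39 + 5²) = 50*(-39 + 25) = 50*(-14) = -700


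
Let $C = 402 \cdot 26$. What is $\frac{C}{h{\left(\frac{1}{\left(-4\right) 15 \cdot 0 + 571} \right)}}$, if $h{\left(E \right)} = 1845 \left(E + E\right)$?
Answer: $\frac{994682}{615} \approx 1617.4$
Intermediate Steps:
$h{\left(E \right)} = 3690 E$ ($h{\left(E \right)} = 1845 \cdot 2 E = 3690 E$)
$C = 10452$
$\frac{C}{h{\left(\frac{1}{\left(-4\right) 15 \cdot 0 + 571} \right)}} = \frac{10452}{3690 \frac{1}{\left(-4\right) 15 \cdot 0 + 571}} = \frac{10452}{3690 \frac{1}{\left(-60\right) 0 + 571}} = \frac{10452}{3690 \frac{1}{0 + 571}} = \frac{10452}{3690 \cdot \frac{1}{571}} = \frac{10452}{\frac{3690}{571}} = 10452 \cdot \frac{571}{3690} = \frac{994682}{615}$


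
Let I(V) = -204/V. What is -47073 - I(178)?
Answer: -4189395/89 ≈ -47072.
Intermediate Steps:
-47073 - I(178) = -47073 - (-204)/178 = -47073 - 1*(-102/89) = -47073 + 102/89 = -4189395/89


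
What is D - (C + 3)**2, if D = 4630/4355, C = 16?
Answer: -313505/871 ≈ -359.94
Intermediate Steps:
D = 926/871 (D = 4630*(1/4355) = 926/871 ≈ 1.0631)
D - (C + 3)**2 = 926/871 - (16 + 3)**2 = 926/871 - 1*19**2 = 926/871 - 1*361 = 926/871 - 361 = -313505/871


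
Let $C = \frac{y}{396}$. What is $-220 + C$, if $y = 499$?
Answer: $- \frac{86621}{396} \approx -218.74$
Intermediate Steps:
$C = \frac{499}{396} \approx 1.2601$
$-220 + C = -220 + \frac{499}{396} = - \frac{86621}{396}$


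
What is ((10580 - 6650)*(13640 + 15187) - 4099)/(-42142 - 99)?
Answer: -113286011/42241 ≈ -2681.9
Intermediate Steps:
((10580 - 6650)*(13640 + 15187) - 4099)/(-42142 - 99) = (3930*28827 - 4099)/(-42241) = (113290110 - 4099)*(-1/42241) = 113286011*(-1/42241) = -113286011/42241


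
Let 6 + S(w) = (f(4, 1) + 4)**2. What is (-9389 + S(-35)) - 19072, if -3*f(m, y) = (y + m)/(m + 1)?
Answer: -256082/9 ≈ -28454.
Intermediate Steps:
f(m, y) = -(m + y)/(3*(1 + m)) (f(m, y) = -(y + m)/(3*(m + 1)) = -(m + y)/(3*(1 + m)))
S(w) = 67/9 (S(w) = -6 + ((-1*4 - 1*1)/(3*(1 + 4)) + 4)**2 = -6 + ((1/3)*(-4 - 1)/5 + 4)**2 = -6 + ((1/3)*(1/5)*(-5) + 4)**2 = -6 + (-1/3 + 4)**2 = -6 + (11/3)**2 = -6 + 121/9 = 67/9)
(-9389 + S(-35)) - 19072 = (-9389 + 67/9) - 19072 = -84434/9 - 19072 = -256082/9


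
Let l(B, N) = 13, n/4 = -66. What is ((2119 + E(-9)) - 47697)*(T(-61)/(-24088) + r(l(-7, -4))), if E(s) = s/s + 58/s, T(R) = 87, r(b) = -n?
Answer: -869615198465/72264 ≈ -1.2034e+7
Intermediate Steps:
n = -264 (n = 4*(-66) = -264)
r(b) = 264 (r(b) = -1*(-264) = 264)
E(s) = 1 + 58/s
((2119 + E(-9)) - 47697)*(T(-61)/(-24088) + r(l(-7, -4))) = ((2119 + (58 - 9)/(-9)) - 47697)*(87/(-24088) + 264) = ((2119 - ⅑*49) - 47697)*(87*(-1/24088) + 264) = ((2119 - 49/9) - 47697)*(-87/24088 + 264) = (19022/9 - 47697)*(6359145/24088) = -410251/9*6359145/24088 = -869615198465/72264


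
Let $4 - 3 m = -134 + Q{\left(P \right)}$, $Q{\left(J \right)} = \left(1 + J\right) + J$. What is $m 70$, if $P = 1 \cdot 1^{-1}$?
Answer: $3150$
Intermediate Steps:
$P = 1$ ($P = 1 \cdot 1 = 1$)
$Q{\left(J \right)} = 1 + 2 J$
$m = 45$ ($m = \frac{4}{3} - \frac{-134 + \left(1 + 2 \cdot 1\right)}{3} = \frac{4}{3} - \frac{-134 + \left(1 + 2\right)}{3} = \frac{4}{3} - \frac{-134 + 3}{3} = \frac{4}{3} - - \frac{131}{3} = \frac{4}{3} + \frac{131}{3} = 45$)
$m 70 = 45 \cdot 70 = 3150$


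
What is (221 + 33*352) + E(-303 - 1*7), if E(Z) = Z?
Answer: 11527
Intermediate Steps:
(221 + 33*352) + E(-303 - 1*7) = (221 + 33*352) + (-303 - 1*7) = (221 + 11616) + (-303 - 7) = 11837 - 310 = 11527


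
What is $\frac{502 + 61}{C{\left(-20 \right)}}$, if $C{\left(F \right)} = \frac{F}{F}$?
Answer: $563$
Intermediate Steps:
$C{\left(F \right)} = 1$
$\frac{502 + 61}{C{\left(-20 \right)}} = \frac{502 + 61}{1} = 563 \cdot 1 = 563$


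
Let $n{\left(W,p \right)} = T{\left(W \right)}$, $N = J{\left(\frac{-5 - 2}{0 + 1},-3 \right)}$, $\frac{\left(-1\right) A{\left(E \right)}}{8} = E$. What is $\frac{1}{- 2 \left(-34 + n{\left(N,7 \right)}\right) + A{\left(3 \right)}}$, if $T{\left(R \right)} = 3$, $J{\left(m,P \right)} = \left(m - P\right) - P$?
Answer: $\frac{1}{38} \approx 0.026316$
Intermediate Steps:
$A{\left(E \right)} = - 8 E$
$J{\left(m,P \right)} = m - 2 P$
$N = -1$ ($N = \frac{-5 - 2}{0 + 1} - -6 = - \frac{7}{1} + 6 = \left(-7\right) 1 + 6 = -7 + 6 = -1$)
$n{\left(W,p \right)} = 3$
$\frac{1}{- 2 \left(-34 + n{\left(N,7 \right)}\right) + A{\left(3 \right)}} = \frac{1}{- 2 \left(-34 + 3\right) - 24} = \frac{1}{\left(-2\right) \left(-31\right) - 24} = \frac{1}{62 - 24} = \frac{1}{38}$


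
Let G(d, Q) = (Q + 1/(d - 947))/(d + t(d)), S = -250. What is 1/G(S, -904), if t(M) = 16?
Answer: 280098/1082089 ≈ 0.25885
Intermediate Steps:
G(d, Q) = (Q + 1/(-947 + d))/(16 + d) (G(d, Q) = (Q + 1/(d - 947))/(d + 16) = (Q + 1/(-947 + d))/(16 + d))
1/G(S, -904) = 1/((1 - 947*(-904) - 904*(-250))/(-15152 + (-250)² - 931*(-250))) = 1/((1 + 856088 + 226000)/(-15152 + 62500 + 232750)) = 1/(1082089/280098) = 280098/1082089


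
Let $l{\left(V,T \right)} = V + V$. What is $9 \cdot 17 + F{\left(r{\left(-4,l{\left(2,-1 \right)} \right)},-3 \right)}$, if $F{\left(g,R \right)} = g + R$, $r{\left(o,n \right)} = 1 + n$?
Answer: $155$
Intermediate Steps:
$l{\left(V,T \right)} = 2 V$
$F{\left(g,R \right)} = R + g$
$9 \cdot 17 + F{\left(r{\left(-4,l{\left(2,-1 \right)} \right)},-3 \right)} = 9 \cdot 17 + \left(-3 + \left(1 + 2 \cdot 2\right)\right) = 153 + \left(-3 + \left(1 + 4\right)\right) = 153 + \left(-3 + 5\right) = 153 + 2 = 155$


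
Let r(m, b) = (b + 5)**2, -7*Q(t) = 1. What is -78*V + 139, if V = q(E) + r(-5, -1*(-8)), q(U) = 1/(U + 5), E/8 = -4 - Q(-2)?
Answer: -2360237/181 ≈ -13040.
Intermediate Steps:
Q(t) = -1/7 (Q(t) = -1/7*1 = -1/7)
r(m, b) = (5 + b)**2
E = -216/7 (E = 8*(-4 - 1*(-1/7)) = 8*(-4 + 1/7) = 8*(-27/7) = -216/7 ≈ -30.857)
q(U) = 1/(5 + U)
V = 30582/181 (V = 1/(5 - 216/7) + (5 - 1*(-8))**2 = 1/(-181/7) + (5 + 8)**2 = -7/181 + 13**2 = -7/181 + 169 = 30582/181 ≈ 168.96)
-78*V + 139 = -78*30582/181 + 139 = -2385396/181 + 139 = -2360237/181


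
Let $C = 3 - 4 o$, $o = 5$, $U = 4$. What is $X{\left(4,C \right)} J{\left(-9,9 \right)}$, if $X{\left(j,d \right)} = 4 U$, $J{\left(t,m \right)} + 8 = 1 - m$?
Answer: $-256$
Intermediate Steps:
$J{\left(t,m \right)} = -7 - m$ ($J{\left(t,m \right)} = -8 - \left(-1 + m\right) = -7 - m$)
$C = -17$ ($C = 3 - 20 = -17$)
$X{\left(j,d \right)} = 16$ ($X{\left(j,d \right)} = 4 \cdot 4 = 16$)
$X{\left(4,C \right)} J{\left(-9,9 \right)} = 16 \left(-7 - 9\right) = 16 \left(-16\right) = -256$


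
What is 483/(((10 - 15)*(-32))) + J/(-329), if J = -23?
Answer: 162587/52640 ≈ 3.0887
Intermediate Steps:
483/(((10 - 15)*(-32))) + J/(-329) = 483/(((10 - 15)*(-32))) - 23/(-329) = 483/((-5*(-32))) - 23*(-1/329) = 483/160 + 23/329 = 162587/52640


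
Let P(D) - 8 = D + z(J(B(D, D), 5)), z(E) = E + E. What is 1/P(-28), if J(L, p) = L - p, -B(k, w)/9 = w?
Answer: 1/474 ≈ 0.0021097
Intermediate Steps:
B(k, w) = -9*w
z(E) = 2*E
P(D) = -2 - 17*D (P(D) = 8 + (D + 2*(-9*D - 1*5)) = 8 + (D + 2*(-9*D - 5)) = 8 + (D + 2*(-5 - 9*D)) = 8 + (D + (-10 - 18*D)) = 8 + (-10 - 17*D) = -2 - 17*D)
1/P(-28) = 1/(-2 - 17*(-28)) = 1/(-2 + 476) = 1/474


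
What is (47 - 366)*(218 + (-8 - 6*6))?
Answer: -55506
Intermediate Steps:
(47 - 366)*(218 + (-8 - 6*6)) = -319*(218 + (-8 - 36)) = -319*(218 - 44) = -319*174 = -55506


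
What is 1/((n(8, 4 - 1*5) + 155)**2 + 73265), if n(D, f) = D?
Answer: 1/99834 ≈ 1.0017e-5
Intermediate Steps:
1/((n(8, 4 - 1*5) + 155)**2 + 73265) = 1/((8 + 155)**2 + 73265) = 1/(163**2 + 73265) = 1/(26569 + 73265) = 1/99834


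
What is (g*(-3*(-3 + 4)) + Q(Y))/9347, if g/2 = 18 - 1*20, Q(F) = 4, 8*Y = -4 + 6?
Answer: 16/9347 ≈ 0.0017118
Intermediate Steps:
Y = ¼ (Y = (-4 + 6)/8 = (⅛)*2 = ¼ ≈ 0.25000)
g = -4 (g = 2*(18 - 1*20) = 2*(18 - 20) = 2*(-2) = -4)
(g*(-3*(-3 + 4)) + Q(Y))/9347 = (-(-12)*(-3 + 4) + 4)/9347 = (-(-12) + 4)*(1/9347) = (-4*(-3) + 4)*(1/9347) = (12 + 4)*(1/9347) = 16*(1/9347) = 16/9347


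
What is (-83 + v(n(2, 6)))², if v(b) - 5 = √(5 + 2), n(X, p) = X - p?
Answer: (78 - √7)² ≈ 5678.3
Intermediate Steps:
v(b) = 5 + √7 (v(b) = 5 + √(5 + 2) = 5 + √7)
(-83 + v(n(2, 6)))² = (-83 + (5 + √7))² = (-78 + √7)²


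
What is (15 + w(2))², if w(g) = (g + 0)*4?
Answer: 529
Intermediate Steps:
w(g) = 4*g (w(g) = g*4 = 4*g)
(15 + w(2))² = (15 + 4*2)² = (15 + 8)² = 23² = 529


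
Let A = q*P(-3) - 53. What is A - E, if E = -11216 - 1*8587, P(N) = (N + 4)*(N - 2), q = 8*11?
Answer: 19310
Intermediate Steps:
q = 88
P(N) = (-2 + N)*(4 + N) (P(N) = (4 + N)*(-2 + N) = (-2 + N)*(4 + N))
A = -493 (A = 88*(-8 + (-3)**2 + 2*(-3)) - 53 = 88*(-8 + 9 - 6) - 53 = 88*(-5) - 53 = -440 - 53 = -493)
E = -19803 (E = -11216 - 8587 = -19803)
A - E = -493 - 1*(-19803) = -493 + 19803 = 19310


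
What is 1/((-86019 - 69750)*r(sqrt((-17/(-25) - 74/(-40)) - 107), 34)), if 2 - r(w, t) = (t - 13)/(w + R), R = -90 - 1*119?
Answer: -4597997/1504252509936 + 35*I*sqrt(10447)/501417503312 ≈ -3.0567e-6 + 7.1345e-9*I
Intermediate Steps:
R = -209 (R = -90 - 119 = -209)
r(w, t) = 2 - (-13 + t)/(-209 + w) (r(w, t) = 2 - (t - 13)/(w - 209) = 2 - (-13 + t)/(-209 + w))
1/((-86019 - 69750)*r(sqrt((-17/(-25) - 74/(-40)) - 107), 34)) = 1/((-86019 - 69750)*(((-405 - 1*34 + 2*sqrt((-17/(-25) - 74/(-40)) - 107))/(-209 + sqrt((-17/(-25) - 74/(-40)) - 107))))) = 1/((-155769)*(((-405 - 34 + 2*sqrt((-17*(-1/25) - 74*(-1/40)) - 107))/(-209 + sqrt((-17*(-1/25) - 74*(-1/40)) - 107))))) = -(-209 + sqrt((17/25 + 37/20) - 107))/(-405 - 34 + 2*sqrt((17/25 + 37/20) - 107))/155769 = -(-209 + sqrt(253/100 - 107))/(-405 - 34 + 2*sqrt(253/100 - 107))/155769 = -(-209 + sqrt(-10447/100))/(-405 - 34 + 2*sqrt(-10447/100))/155769 = -(-209 + I*sqrt(10447)/10)/(-405 - 34 + 2*(I*sqrt(10447)/10))/155769 = -(-209 + I*sqrt(10447)/10)/(-405 - 34 + I*sqrt(10447)/5)/155769 = -(-209 + I*sqrt(10447)/10)/(-439 + I*sqrt(10447)/5)/155769 = -(-209 + I*sqrt(10447)/10)/(155769*(-439 + I*sqrt(10447)/5))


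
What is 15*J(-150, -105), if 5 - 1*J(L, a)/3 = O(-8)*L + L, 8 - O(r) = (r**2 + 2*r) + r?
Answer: -209025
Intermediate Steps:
O(r) = 8 - r**2 - 3*r (O(r) = 8 - ((r**2 + 2*r) + r) = 8 - (r**2 + 3*r) = 8 + (-r**2 - 3*r) = 8 - r**2 - 3*r)
J(L, a) = 15 + 93*L (J(L, a) = 15 - 3*((8 - 1*(-8)**2 - 3*(-8))*L + L) = 15 - 3*((8 - 1*64 + 24)*L + L) = 15 - 3*((8 - 64 + 24)*L + L) = 15 - 3*(-32*L + L) = 15 - (-93)*L = 15 + 93*L)
15*J(-150, -105) = 15*(15 + 93*(-150)) = 15*(15 - 13950) = 15*(-13935) = -209025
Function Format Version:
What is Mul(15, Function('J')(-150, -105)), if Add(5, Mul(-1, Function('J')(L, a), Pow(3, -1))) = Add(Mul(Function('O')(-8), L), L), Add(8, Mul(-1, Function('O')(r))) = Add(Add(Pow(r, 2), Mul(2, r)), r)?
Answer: -209025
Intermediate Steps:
Function('O')(r) = Add(8, Mul(-1, Pow(r, 2)), Mul(-3, r)) (Function('O')(r) = Add(8, Mul(-1, Add(Add(Pow(r, 2), Mul(2, r)), r))) = Add(8, Mul(-1, Add(Pow(r, 2), Mul(3, r)))) = Add(8, Add(Mul(-1, Pow(r, 2)), Mul(-3, r))) = Add(8, Mul(-1, Pow(r, 2)), Mul(-3, r)))
Function('J')(L, a) = Add(15, Mul(93, L)) (Function('J')(L, a) = Add(15, Mul(-3, Add(Mul(Add(8, Mul(-1, Pow(-8, 2)), Mul(-3, -8)), L), L))) = Add(15, Mul(-3, Add(Mul(Add(8, Mul(-1, 64), 24), L), L))) = Add(15, Mul(-3, Add(Mul(Add(8, -64, 24), L), L))) = Add(15, Mul(-3, Add(Mul(-32, L), L))) = Add(15, Mul(-3, Mul(-31, L))) = Add(15, Mul(93, L)))
Mul(15, Function('J')(-150, -105)) = Mul(15, Add(15, Mul(93, -150))) = Mul(15, Add(15, -13950)) = Mul(15, -13935) = -209025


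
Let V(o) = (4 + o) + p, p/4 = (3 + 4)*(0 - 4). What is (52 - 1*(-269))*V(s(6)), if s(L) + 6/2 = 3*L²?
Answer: -963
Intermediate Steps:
p = -112 (p = 4*((3 + 4)*(0 - 4)) = 4*(7*(-4)) = 4*(-28) = -112)
s(L) = -3 + 3*L²
V(o) = -108 + o (V(o) = (4 + o) - 112 = -108 + o)
(52 - 1*(-269))*V(s(6)) = (52 - 1*(-269))*(-108 + (-3 + 3*6²)) = (52 + 269)*(-108 + (-3 + 3*36)) = 321*(-108 + (-3 + 108)) = 321*(-108 + 105) = 321*(-3) = -963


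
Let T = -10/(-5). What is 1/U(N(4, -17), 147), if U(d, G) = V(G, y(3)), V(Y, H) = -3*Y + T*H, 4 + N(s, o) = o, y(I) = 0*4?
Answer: -1/441 ≈ -0.0022676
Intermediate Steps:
y(I) = 0
N(s, o) = -4 + o
T = 2 (T = -10*(-⅕) = 2)
V(Y, H) = -3*Y + 2*H
U(d, G) = -3*G (U(d, G) = -3*G + 2*0 = -3*G + 0 = -3*G)
1/U(N(4, -17), 147) = 1/(-3*147) = 1/(-441) = -1/441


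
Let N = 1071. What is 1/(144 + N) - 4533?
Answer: -5507594/1215 ≈ -4533.0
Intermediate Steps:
1/(144 + N) - 4533 = 1/(144 + 1071) - 4533 = 1/1215 - 4533 = -5507594/1215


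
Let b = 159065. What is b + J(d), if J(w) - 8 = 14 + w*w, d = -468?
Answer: 378111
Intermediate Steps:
J(w) = 22 + w² (J(w) = 8 + (14 + w*w) = 8 + (14 + w²) = 22 + w²)
b + J(d) = 159065 + (22 + (-468)²) = 159065 + (22 + 219024) = 159065 + 219046 = 378111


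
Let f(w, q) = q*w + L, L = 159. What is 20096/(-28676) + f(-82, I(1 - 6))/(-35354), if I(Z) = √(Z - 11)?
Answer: -178758367/253452826 + 164*I/17677 ≈ -0.70529 + 0.0092776*I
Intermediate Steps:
I(Z) = √(-11 + Z)
f(w, q) = 159 + q*w (f(w, q) = q*w + 159 = 159 + q*w)
20096/(-28676) + f(-82, I(1 - 6))/(-35354) = 20096/(-28676) + (159 + √(-11 + (1 - 6))*(-82))/(-35354) = 20096*(-1/28676) + (159 + √(-11 - 5)*(-82))*(-1/35354) = -5024/7169 + (159 + √(-16)*(-82))*(-1/35354) = -5024/7169 + (159 + (4*I)*(-82))*(-1/35354) = -5024/7169 + (159 - 328*I)*(-1/35354) = -5024/7169 + (-159/35354 + 164*I/17677) = -178758367/253452826 + 164*I/17677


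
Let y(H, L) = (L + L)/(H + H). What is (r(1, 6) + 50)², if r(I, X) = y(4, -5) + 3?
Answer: 42849/16 ≈ 2678.1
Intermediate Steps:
y(H, L) = L/H (y(H, L) = (2*L)/((2*H)) = (2*L)*(1/(2*H)) = L/H)
r(I, X) = 7/4 (r(I, X) = -5/4 + 3 = 7/4)
(r(1, 6) + 50)² = (7/4 + 50)² = (207/4)² = 42849/16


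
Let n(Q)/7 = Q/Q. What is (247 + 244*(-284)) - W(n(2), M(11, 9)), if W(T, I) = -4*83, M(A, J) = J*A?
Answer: -68717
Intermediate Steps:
M(A, J) = A*J
n(Q) = 7 (n(Q) = 7*(Q/Q) = 7*1 = 7)
W(T, I) = -332
(247 + 244*(-284)) - W(n(2), M(11, 9)) = (247 + 244*(-284)) - 1*(-332) = (247 - 69296) + 332 = -69049 + 332 = -68717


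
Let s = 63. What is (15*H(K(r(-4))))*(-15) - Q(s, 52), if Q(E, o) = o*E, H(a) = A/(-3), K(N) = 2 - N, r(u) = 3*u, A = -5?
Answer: -3651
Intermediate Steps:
H(a) = 5/3 (H(a) = -5/(-3) = -5*(-⅓) = 5/3)
Q(E, o) = E*o
(15*H(K(r(-4))))*(-15) - Q(s, 52) = (15*(5/3))*(-15) - 63*52 = 25*(-15) - 1*3276 = -375 - 3276 = -3651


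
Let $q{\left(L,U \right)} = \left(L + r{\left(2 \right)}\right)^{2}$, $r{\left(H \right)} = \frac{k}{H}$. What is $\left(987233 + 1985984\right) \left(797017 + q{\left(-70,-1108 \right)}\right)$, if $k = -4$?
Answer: $2385117650617$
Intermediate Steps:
$r{\left(H \right)} = - \frac{4}{H}$
$q{\left(L,U \right)} = \left(-2 + L\right)^{2}$ ($q{\left(L,U \right)} = \left(L - \frac{4}{2}\right)^{2} = \left(L - 2\right)^{2} = \left(-2 + L\right)^{2}$)
$\left(987233 + 1985984\right) \left(797017 + q{\left(-70,-1108 \right)}\right) = \left(987233 + 1985984\right) \left(797017 + \left(-2 - 70\right)^{2}\right) = 2973217 \left(797017 + \left(-72\right)^{2}\right) = 2973217 \left(797017 + 5184\right) = 2973217 \cdot 802201 = 2385117650617$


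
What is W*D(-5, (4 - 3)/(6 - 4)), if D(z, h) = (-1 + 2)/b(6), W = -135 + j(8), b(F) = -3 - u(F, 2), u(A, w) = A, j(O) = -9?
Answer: 16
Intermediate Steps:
b(F) = -3 - F
W = -144 (W = -135 - 9 = -144)
D(z, h) = -⅑ (D(z, h) = (-1 + 2)/(-3 - 1*6) = 1/(-3 - 6) = 1/(-9) = 1*(-⅑) = -⅑)
W*D(-5, (4 - 3)/(6 - 4)) = -144*(-⅑) = 16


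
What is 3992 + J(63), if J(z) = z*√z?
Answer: 3992 + 189*√7 ≈ 4492.0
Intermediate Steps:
J(z) = z^(3/2)
3992 + J(63) = 3992 + 63^(3/2) = 3992 + 189*√7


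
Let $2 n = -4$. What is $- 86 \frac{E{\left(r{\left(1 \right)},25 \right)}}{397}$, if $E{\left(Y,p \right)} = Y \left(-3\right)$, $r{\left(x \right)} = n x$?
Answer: $- \frac{516}{397} \approx -1.2997$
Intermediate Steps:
$n = -2$ ($n = \frac{1}{2} \left(-4\right) = -2$)
$r{\left(x \right)} = - 2 x$
$E{\left(Y,p \right)} = - 3 Y$
$- 86 \frac{E{\left(r{\left(1 \right)},25 \right)}}{397} = - 86 \frac{\left(-3\right) \left(\left(-2\right) 1\right)}{397} = - 86 \left(-3\right) \left(-2\right) \frac{1}{397} = - 86 \cdot 6 \cdot \frac{1}{397} = \left(-86\right) \frac{6}{397} = - \frac{516}{397}$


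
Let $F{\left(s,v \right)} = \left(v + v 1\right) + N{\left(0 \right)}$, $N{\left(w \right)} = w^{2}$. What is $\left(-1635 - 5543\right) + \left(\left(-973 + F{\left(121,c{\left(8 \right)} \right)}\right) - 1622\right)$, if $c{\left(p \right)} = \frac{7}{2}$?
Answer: $-9766$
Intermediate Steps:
$c{\left(p \right)} = \frac{7}{2}$ ($c{\left(p \right)} = 7 \cdot \frac{1}{2} = \frac{7}{2}$)
$F{\left(s,v \right)} = 2 v$ ($F{\left(s,v \right)} = \left(v + v 1\right) + 0^{2} = \left(v + v\right) + 0 = 2 v + 0 = 2 v$)
$\left(-1635 - 5543\right) + \left(\left(-973 + F{\left(121,c{\left(8 \right)} \right)}\right) - 1622\right) = \left(-1635 - 5543\right) + \left(\left(-973 + 2 \cdot \frac{7}{2}\right) - 1622\right) = -7178 + \left(\left(-973 + 7\right) - 1622\right) = -7178 - 2588 = -9766$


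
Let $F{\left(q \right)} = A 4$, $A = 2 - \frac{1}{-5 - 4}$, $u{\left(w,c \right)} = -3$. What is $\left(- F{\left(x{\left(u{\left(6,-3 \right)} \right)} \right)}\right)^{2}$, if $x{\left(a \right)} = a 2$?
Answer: $\frac{5776}{81} \approx 71.309$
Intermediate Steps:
$x{\left(a \right)} = 2 a$
$A = \frac{19}{9}$ ($A = 2 - \frac{1}{-9} = 2 - - \frac{1}{9} = 2 + \frac{1}{9} = \frac{19}{9} \approx 2.1111$)
$F{\left(q \right)} = \frac{76}{9}$ ($F{\left(q \right)} = \frac{19}{9} \cdot 4 = \frac{76}{9}$)
$\left(- F{\left(x{\left(u{\left(6,-3 \right)} \right)} \right)}\right)^{2} = \left(\left(-1\right) \frac{76}{9}\right)^{2} = \left(- \frac{76}{9}\right)^{2} = \frac{5776}{81}$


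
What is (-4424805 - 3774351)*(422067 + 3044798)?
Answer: -28425366965940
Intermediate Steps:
(-4424805 - 3774351)*(422067 + 3044798) = -8199156*3466865 = -28425366965940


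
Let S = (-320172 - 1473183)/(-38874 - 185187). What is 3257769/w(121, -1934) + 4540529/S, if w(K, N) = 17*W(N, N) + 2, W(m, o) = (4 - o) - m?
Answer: 7441587043400021/13116598470 ≈ 5.6734e+5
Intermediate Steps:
S = 597785/74687 (S = -1793355/(-224061) = -1793355*(-1/224061) = 597785/74687 ≈ 8.0039)
W(m, o) = 4 - m - o
w(K, N) = 70 - 34*N (w(K, N) = 17*(4 - N - N) + 2 = 17*(4 - 2*N) + 2 = (68 - 34*N) + 2 = 70 - 34*N)
3257769/w(121, -1934) + 4540529/S = 3257769/(70 - 34*(-1934)) + 4540529/(597785/74687) = 3257769/(70 + 65756) + 4540529*(74687/597785) = 3257769/65826 + 339118489423/597785 = 3257769*(1/65826) + 339118489423/597785 = 1085923/21942 + 339118489423/597785 = 7441587043400021/13116598470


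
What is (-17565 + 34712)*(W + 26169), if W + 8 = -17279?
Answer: 152299654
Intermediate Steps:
W = -17287 (W = -8 - 17279 = -17287)
(-17565 + 34712)*(W + 26169) = (-17565 + 34712)*(-17287 + 26169) = 17147*8882 = 152299654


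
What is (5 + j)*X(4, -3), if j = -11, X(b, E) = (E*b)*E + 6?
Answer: -252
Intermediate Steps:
X(b, E) = 6 + b*E**2 (X(b, E) = b*E**2 + 6 = 6 + b*E**2)
(5 + j)*X(4, -3) = (5 - 11)*(6 + 4*(-3)**2) = -6*(6 + 4*9) = -6*(6 + 36) = -6*42 = -252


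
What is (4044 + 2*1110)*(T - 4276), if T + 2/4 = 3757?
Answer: -3254148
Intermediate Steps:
T = 7513/2 (T = -½ + 3757 = 7513/2 ≈ 3756.5)
(4044 + 2*1110)*(T - 4276) = (4044 + 2*1110)*(7513/2 - 4276) = (4044 + 2220)*(-1039/2) = 6264*(-1039/2) = -3254148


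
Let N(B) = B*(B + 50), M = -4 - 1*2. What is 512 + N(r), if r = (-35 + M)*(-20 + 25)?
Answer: 32287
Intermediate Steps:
M = -6 (M = -4 - 2 = -6)
r = -205 (r = (-35 - 6)*(-20 + 25) = -41*5 = -205)
N(B) = B*(50 + B)
512 + N(r) = 512 - 205*(50 - 205) = 512 - 205*(-155) = 512 + 31775 = 32287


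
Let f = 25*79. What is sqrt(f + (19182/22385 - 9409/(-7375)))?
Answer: 2*sqrt(178134766522805)/600325 ≈ 44.465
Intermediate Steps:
f = 1975
sqrt(f + (19182/22385 - 9409/(-7375))) = sqrt(1975 + (19182/22385 - 9409/(-7375))) = sqrt(1975 + (19182*(1/22385) - 9409*(-1/7375))) = sqrt(1975 + (19182/22385 + 9409/7375)) = sqrt(1975 + 70417543/33017875) = sqrt(65280720668/33017875) = 2*sqrt(178134766522805)/600325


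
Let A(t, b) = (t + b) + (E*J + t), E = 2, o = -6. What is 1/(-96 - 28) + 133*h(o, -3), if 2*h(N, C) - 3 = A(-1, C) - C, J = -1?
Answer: -8247/124 ≈ -66.508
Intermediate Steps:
A(t, b) = -2 + b + 2*t (A(t, b) = (t + b) + (2*(-1) + t) = (b + t) + (-2 + t) = -2 + b + 2*t)
h(N, C) = -1/2 (h(N, C) = 3/2 + ((-2 + C + 2*(-1)) - C)/2 = 3/2 + ((-2 + C - 2) - C)/2 = 3/2 + ((-4 + C) - C)/2 = 3/2 + (1/2)*(-4) = 3/2 - 2 = -1/2)
1/(-96 - 28) + 133*h(o, -3) = 1/(-96 - 28) + 133*(-1/2) = 1/(-124) - 133/2 = -1/124 - 133/2 = -8247/124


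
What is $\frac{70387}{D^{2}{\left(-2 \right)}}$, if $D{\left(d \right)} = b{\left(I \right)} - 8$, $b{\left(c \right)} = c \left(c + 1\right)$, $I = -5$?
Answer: $\frac{70387}{144} \approx 488.8$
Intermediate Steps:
$b{\left(c \right)} = c \left(1 + c\right)$
$D{\left(d \right)} = 12$ ($D{\left(d \right)} = - 5 \left(1 - 5\right) - 8 = \left(-5\right) \left(-4\right) - 8 = 20 - 8 = 12$)
$\frac{70387}{D^{2}{\left(-2 \right)}} = \frac{70387}{12^{2}} = \frac{70387}{144}$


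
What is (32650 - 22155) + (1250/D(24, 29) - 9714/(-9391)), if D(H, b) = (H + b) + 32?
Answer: 1678008153/159647 ≈ 10511.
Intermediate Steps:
D(H, b) = 32 + H + b
(32650 - 22155) + (1250/D(24, 29) - 9714/(-9391)) = (32650 - 22155) + (1250/(32 + 24 + 29) - 9714/(-9391)) = 10495 + (1250/85 - 9714*(-1/9391)) = 10495 + (1250*(1/85) + 9714/9391) = 10495 + (250/17 + 9714/9391) = 10495 + 2512888/159647 = 1678008153/159647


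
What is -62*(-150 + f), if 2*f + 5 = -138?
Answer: 13733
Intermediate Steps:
f = -143/2 (f = -5/2 + (½)*(-138) = -5/2 - 69 = -143/2 ≈ -71.500)
-62*(-150 + f) = -62*(-150 - 143/2) = -62*(-443/2) = 13733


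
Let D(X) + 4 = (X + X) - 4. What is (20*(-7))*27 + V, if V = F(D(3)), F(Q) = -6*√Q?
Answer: -3780 - 6*I*√2 ≈ -3780.0 - 8.4853*I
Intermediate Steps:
D(X) = -8 + 2*X (D(X) = -4 + ((X + X) - 4) = -4 + (2*X - 4) = -4 + (-4 + 2*X) = -8 + 2*X)
V = -6*I*√2 (V = -6*√(-8 + 2*3) = -6*√(-8 + 6) = -6*I*√2 ≈ -8.4853*I)
(20*(-7))*27 + V = (20*(-7))*27 - 6*I*√2 = -140*27 - 6*I*√2 = -3780 - 6*I*√2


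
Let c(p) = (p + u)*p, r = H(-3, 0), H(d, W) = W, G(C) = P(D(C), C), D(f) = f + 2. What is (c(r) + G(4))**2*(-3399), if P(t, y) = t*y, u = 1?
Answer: -1957824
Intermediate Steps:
D(f) = 2 + f
G(C) = C*(2 + C) (G(C) = (2 + C)*C = C*(2 + C))
r = 0
c(p) = p*(1 + p) (c(p) = (p + 1)*p = (1 + p)*p = p*(1 + p))
(c(r) + G(4))**2*(-3399) = (0*(1 + 0) + 4*(2 + 4))**2*(-3399) = (0*1 + 4*6)**2*(-3399) = (0 + 24)**2*(-3399) = 24**2*(-3399) = 576*(-3399) = -1957824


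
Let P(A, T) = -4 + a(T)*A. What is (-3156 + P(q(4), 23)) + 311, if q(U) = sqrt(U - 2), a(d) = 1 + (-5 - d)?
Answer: -2849 - 27*sqrt(2) ≈ -2887.2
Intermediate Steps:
a(d) = -4 - d
q(U) = sqrt(-2 + U)
P(A, T) = -4 + A*(-4 - T) (P(A, T) = -4 + (-4 - T)*A = -4 + A*(-4 - T))
(-3156 + P(q(4), 23)) + 311 = (-3156 + (-4 - sqrt(-2 + 4)*(4 + 23))) + 311 = (-3156 + (-4 - 1*sqrt(2)*27)) + 311 = (-3156 + (-4 - 27*sqrt(2))) + 311 = (-3160 - 27*sqrt(2)) + 311 = -2849 - 27*sqrt(2)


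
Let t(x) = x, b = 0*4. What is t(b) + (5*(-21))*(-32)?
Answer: 3360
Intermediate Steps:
b = 0
t(b) + (5*(-21))*(-32) = 0 + (5*(-21))*(-32) = 0 - 105*(-32) = 0 + 3360 = 3360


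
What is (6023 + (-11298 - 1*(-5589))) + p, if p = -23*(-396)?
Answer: 9422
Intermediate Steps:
p = 9108
(6023 + (-11298 - 1*(-5589))) + p = (6023 + (-11298 - 1*(-5589))) + 9108 = (6023 + (-11298 + 5589)) + 9108 = (6023 - 5709) + 9108 = 314 + 9108 = 9422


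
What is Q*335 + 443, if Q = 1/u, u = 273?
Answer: 121274/273 ≈ 444.23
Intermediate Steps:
Q = 1/273 ≈ 0.0036630
Q*335 + 443 = (1/273)*335 + 443 = 335/273 + 443 = 121274/273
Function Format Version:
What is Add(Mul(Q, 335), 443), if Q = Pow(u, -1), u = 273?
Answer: Rational(121274, 273) ≈ 444.23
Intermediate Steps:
Q = Rational(1, 273) (Q = Pow(273, -1) = Rational(1, 273) ≈ 0.0036630)
Add(Mul(Q, 335), 443) = Add(Mul(Rational(1, 273), 335), 443) = Add(Rational(335, 273), 443) = Rational(121274, 273)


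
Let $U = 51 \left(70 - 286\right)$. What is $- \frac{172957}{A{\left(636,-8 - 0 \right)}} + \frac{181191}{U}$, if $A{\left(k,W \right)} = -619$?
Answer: $\frac{597712361}{2272968} \approx 262.97$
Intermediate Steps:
$U = -11016$ ($U = 51 \left(-216\right) = -11016$)
$- \frac{172957}{A{\left(636,-8 - 0 \right)}} + \frac{181191}{U} = - \frac{172957}{-619} + \frac{181191}{-11016} = \left(-172957\right) \left(- \frac{1}{619}\right) + 181191 \left(- \frac{1}{11016}\right) = \frac{172957}{619} - \frac{60397}{3672} = \frac{597712361}{2272968}$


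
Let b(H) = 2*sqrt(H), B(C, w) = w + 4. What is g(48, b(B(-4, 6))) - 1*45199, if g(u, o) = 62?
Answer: -45137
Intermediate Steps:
B(C, w) = 4 + w
g(48, b(B(-4, 6))) - 1*45199 = 62 - 1*45199 = 62 - 45199 = -45137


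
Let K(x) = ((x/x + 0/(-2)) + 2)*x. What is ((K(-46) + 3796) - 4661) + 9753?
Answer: 8750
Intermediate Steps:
K(x) = 3*x (K(x) = ((1 + 0*(-½)) + 2)*x = ((1 + 0) + 2)*x = (1 + 2)*x = 3*x)
((K(-46) + 3796) - 4661) + 9753 = ((3*(-46) + 3796) - 4661) + 9753 = ((-138 + 3796) - 4661) + 9753 = (3658 - 4661) + 9753 = -1003 + 9753 = 8750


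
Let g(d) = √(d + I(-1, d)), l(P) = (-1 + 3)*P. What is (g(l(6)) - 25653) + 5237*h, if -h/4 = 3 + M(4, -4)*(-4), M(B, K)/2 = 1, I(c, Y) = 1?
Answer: 79087 + √13 ≈ 79091.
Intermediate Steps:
M(B, K) = 2 (M(B, K) = 2*1 = 2)
h = 20 (h = -4*(3 + 2*(-4)) = -4*(3 - 8) = -4*(-5) = 20)
l(P) = 2*P
g(d) = √(1 + d) (g(d) = √(d + 1) = √(1 + d))
(g(l(6)) - 25653) + 5237*h = (√(1 + 2*6) - 25653) + 5237*20 = (√(1 + 12) - 25653) + 104740 = (√13 - 25653) + 104740 = (-25653 + √13) + 104740 = 79087 + √13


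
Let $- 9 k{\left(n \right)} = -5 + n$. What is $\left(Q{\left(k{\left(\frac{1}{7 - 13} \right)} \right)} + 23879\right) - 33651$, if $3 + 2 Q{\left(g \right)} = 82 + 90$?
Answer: $- \frac{19375}{2} \approx -9687.5$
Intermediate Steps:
$k{\left(n \right)} = \frac{5}{9} - \frac{n}{9}$ ($k{\left(n \right)} = - \frac{-5 + n}{9} = \frac{5}{9} - \frac{n}{9}$)
$Q{\left(g \right)} = \frac{169}{2}$ ($Q{\left(g \right)} = - \frac{3}{2} + \frac{82 + 90}{2} = - \frac{3}{2} + \frac{1}{2} \cdot 172 = - \frac{3}{2} + 86 = \frac{169}{2}$)
$\left(Q{\left(k{\left(\frac{1}{7 - 13} \right)} \right)} + 23879\right) - 33651 = \left(\frac{169}{2} + 23879\right) - 33651 = \frac{47927}{2} - 33651 = - \frac{19375}{2}$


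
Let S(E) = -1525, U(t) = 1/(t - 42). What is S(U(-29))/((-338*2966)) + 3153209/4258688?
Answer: 791902936843/1067342197376 ≈ 0.74194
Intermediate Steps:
U(t) = 1/(-42 + t)
S(U(-29))/((-338*2966)) + 3153209/4258688 = -1525/((-338*2966)) + 3153209/4258688 = -1525/(-1002508) + 3153209*(1/4258688) = -1525*(-1/1002508) + 3153209/4258688 = 1525/1002508 + 3153209/4258688 = 791902936843/1067342197376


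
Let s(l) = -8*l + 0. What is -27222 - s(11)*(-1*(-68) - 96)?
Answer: -29686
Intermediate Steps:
s(l) = -8*l
-27222 - s(11)*(-1*(-68) - 96) = -27222 - (-8*11)*(-1*(-68) - 96) = -27222 - (-88)*(68 - 96) = -27222 - (-88)*(-28) = -27222 - 1*2464 = -27222 - 2464 = -29686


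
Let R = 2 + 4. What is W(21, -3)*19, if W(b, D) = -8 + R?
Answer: -38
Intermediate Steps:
R = 6
W(b, D) = -2 (W(b, D) = -8 + 6 = -2)
W(21, -3)*19 = -2*19 = -38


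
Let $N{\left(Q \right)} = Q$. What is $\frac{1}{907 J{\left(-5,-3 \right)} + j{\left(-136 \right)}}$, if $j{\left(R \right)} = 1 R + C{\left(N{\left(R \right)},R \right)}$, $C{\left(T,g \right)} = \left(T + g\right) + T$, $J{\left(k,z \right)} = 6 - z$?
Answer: $\frac{1}{7619} \approx 0.00013125$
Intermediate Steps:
$C{\left(T,g \right)} = g + 2 T$
$j{\left(R \right)} = 4 R$ ($j{\left(R \right)} = 1 R + \left(R + 2 R\right) = R + 3 R = 4 R$)
$\frac{1}{907 J{\left(-5,-3 \right)} + j{\left(-136 \right)}} = \frac{1}{907 \left(6 - -3\right) + 4 \left(-136\right)} = \frac{1}{907 \left(6 + 3\right) - 544} = \frac{1}{907 \cdot 9 - 544} = \frac{1}{8163 - 544} = \frac{1}{7619}$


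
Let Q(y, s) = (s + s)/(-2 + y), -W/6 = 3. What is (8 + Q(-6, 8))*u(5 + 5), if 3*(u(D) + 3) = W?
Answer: -54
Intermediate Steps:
W = -18 (W = -6*3 = -18)
Q(y, s) = 2*s/(-2 + y) (Q(y, s) = (2*s)/(-2 + y) = 2*s/(-2 + y))
u(D) = -9 (u(D) = -3 + (⅓)*(-18) = -3 - 6 = -9)
(8 + Q(-6, 8))*u(5 + 5) = (8 + 2*8/(-2 - 6))*(-9) = (8 + 2*8/(-8))*(-9) = (8 + 2*8*(-⅛))*(-9) = (8 - 2)*(-9) = 6*(-9) = -54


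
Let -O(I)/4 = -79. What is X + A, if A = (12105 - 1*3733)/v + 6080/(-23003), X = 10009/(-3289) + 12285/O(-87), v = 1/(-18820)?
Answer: -3766900738290470237/23907569972 ≈ -1.5756e+8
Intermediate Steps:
O(I) = 316 (O(I) = -4*(-79) = 316)
v = -1/18820 ≈ -5.3135e-5
X = 37242521/1039324 (X = 10009/(-3289) + 12285/316 = 10009*(-1/3289) + 12285*(1/316) = -10009/3289 + 12285/316 = 37242521/1039324 ≈ 35.833)
A = -3624376609200/23003 (A = (12105 - 1*3733)/(-1/18820) + 6080/(-23003) = (12105 - 3733)*(-18820) + 6080*(-1/23003) = 8372*(-18820) - 6080/23003 = -157561040 - 6080/23003 = -3624376609200/23003 ≈ -1.5756e+8)
X + A = 37242521/1039324 - 3624376609200/23003 = -3766900738290470237/23907569972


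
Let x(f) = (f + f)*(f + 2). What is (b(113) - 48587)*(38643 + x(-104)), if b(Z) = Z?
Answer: -2901605166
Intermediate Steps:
x(f) = 2*f*(2 + f) (x(f) = (2*f)*(2 + f) = 2*f*(2 + f))
(b(113) - 48587)*(38643 + x(-104)) = (113 - 48587)*(38643 + 2*(-104)*(2 - 104)) = -48474*(38643 + 2*(-104)*(-102)) = -48474*(38643 + 21216) = -48474*59859 = -2901605166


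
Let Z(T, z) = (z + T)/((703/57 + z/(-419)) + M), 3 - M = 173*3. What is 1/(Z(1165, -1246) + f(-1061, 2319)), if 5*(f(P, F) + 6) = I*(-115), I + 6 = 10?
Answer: -629371/61576541 ≈ -0.010221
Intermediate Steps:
I = 4 (I = -6 + 10 = 4)
M = -516 (M = 3 - 173*3 = 3 - 1*519 = 3 - 519 = -516)
f(P, F) = -98 (f(P, F) = -6 + (4*(-115))/5 = -6 + (1/5)*(-460) = -6 - 92 = -98)
Z(T, z) = (T + z)/(-1511/3 - z/419) (Z(T, z) = (z + T)/((703/57 + z/(-419)) - 516) = (T + z)/((703*(1/57) + z*(-1/419)) - 516) = (T + z)/((37/3 - z/419) - 516) = (T + z)/(-1511/3 - z/419))
1/(Z(1165, -1246) + f(-1061, 2319)) = 1/(1257*(-1*1165 - 1*(-1246))/(633109 + 3*(-1246)) - 98) = 1/(1257*(-1165 + 1246)/(633109 - 3738) - 98) = 1/(1257*81/629371 - 98) = 1/(1257*(1/629371)*81 - 98) = 1/(101817/629371 - 98) = 1/(-61576541/629371) = -629371/61576541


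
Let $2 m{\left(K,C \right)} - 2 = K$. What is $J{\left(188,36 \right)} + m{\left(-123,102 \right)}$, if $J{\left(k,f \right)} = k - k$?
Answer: $- \frac{121}{2} \approx -60.5$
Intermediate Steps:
$J{\left(k,f \right)} = 0$
$m{\left(K,C \right)} = 1 + \frac{K}{2}$
$J{\left(188,36 \right)} + m{\left(-123,102 \right)} = 0 + \left(1 + \frac{1}{2} \left(-123\right)\right) = 0 + \left(1 - \frac{123}{2}\right) = 0 - \frac{121}{2} = - \frac{121}{2}$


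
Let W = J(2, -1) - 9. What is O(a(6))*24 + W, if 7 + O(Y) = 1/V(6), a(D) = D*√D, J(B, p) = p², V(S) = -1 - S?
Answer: -1256/7 ≈ -179.43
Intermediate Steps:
a(D) = D^(3/2)
O(Y) = -50/7 (O(Y) = -7 + 1/(-1 - 1*6) = -7 + 1/(-1 - 6) = -7 + 1/(-7) = -7 - ⅐ = -50/7)
W = -8 (W = (-1)² - 9 = 1 - 9 = -8)
O(a(6))*24 + W = -50/7*24 - 8 = -1200/7 - 8 = -1256/7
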